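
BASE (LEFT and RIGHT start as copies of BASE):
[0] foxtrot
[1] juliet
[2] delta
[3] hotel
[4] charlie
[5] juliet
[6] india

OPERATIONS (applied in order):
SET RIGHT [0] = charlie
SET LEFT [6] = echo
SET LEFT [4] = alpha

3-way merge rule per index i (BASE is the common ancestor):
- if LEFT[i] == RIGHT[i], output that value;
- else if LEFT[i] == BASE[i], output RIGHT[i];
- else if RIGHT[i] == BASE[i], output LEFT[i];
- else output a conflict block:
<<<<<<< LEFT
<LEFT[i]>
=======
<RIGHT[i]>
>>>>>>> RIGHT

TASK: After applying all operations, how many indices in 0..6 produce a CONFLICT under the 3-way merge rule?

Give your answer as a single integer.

Final LEFT:  [foxtrot, juliet, delta, hotel, alpha, juliet, echo]
Final RIGHT: [charlie, juliet, delta, hotel, charlie, juliet, india]
i=0: L=foxtrot=BASE, R=charlie -> take RIGHT -> charlie
i=1: L=juliet R=juliet -> agree -> juliet
i=2: L=delta R=delta -> agree -> delta
i=3: L=hotel R=hotel -> agree -> hotel
i=4: L=alpha, R=charlie=BASE -> take LEFT -> alpha
i=5: L=juliet R=juliet -> agree -> juliet
i=6: L=echo, R=india=BASE -> take LEFT -> echo
Conflict count: 0

Answer: 0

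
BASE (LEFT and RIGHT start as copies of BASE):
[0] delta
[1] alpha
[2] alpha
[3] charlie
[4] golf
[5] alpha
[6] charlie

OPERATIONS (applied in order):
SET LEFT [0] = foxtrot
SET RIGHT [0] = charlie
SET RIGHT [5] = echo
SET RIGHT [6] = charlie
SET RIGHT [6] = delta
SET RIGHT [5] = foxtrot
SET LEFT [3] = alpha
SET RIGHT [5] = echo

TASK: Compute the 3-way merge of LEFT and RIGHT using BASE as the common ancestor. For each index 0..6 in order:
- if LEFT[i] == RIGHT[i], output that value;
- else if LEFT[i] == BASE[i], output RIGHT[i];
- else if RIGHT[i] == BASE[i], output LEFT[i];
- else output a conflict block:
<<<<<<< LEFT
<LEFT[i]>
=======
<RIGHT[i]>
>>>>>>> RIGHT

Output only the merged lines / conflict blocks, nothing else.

Answer: <<<<<<< LEFT
foxtrot
=======
charlie
>>>>>>> RIGHT
alpha
alpha
alpha
golf
echo
delta

Derivation:
Final LEFT:  [foxtrot, alpha, alpha, alpha, golf, alpha, charlie]
Final RIGHT: [charlie, alpha, alpha, charlie, golf, echo, delta]
i=0: BASE=delta L=foxtrot R=charlie all differ -> CONFLICT
i=1: L=alpha R=alpha -> agree -> alpha
i=2: L=alpha R=alpha -> agree -> alpha
i=3: L=alpha, R=charlie=BASE -> take LEFT -> alpha
i=4: L=golf R=golf -> agree -> golf
i=5: L=alpha=BASE, R=echo -> take RIGHT -> echo
i=6: L=charlie=BASE, R=delta -> take RIGHT -> delta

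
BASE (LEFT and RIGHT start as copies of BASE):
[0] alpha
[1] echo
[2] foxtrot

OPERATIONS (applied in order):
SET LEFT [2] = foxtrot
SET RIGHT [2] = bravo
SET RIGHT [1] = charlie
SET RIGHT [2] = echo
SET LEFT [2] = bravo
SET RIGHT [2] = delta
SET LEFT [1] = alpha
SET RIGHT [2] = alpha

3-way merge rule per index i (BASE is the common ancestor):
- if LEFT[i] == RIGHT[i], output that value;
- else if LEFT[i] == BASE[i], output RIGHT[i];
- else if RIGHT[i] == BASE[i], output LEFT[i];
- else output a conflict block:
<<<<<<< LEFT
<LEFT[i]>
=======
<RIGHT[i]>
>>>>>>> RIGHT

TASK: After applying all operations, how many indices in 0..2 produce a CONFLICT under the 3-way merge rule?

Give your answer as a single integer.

Answer: 2

Derivation:
Final LEFT:  [alpha, alpha, bravo]
Final RIGHT: [alpha, charlie, alpha]
i=0: L=alpha R=alpha -> agree -> alpha
i=1: BASE=echo L=alpha R=charlie all differ -> CONFLICT
i=2: BASE=foxtrot L=bravo R=alpha all differ -> CONFLICT
Conflict count: 2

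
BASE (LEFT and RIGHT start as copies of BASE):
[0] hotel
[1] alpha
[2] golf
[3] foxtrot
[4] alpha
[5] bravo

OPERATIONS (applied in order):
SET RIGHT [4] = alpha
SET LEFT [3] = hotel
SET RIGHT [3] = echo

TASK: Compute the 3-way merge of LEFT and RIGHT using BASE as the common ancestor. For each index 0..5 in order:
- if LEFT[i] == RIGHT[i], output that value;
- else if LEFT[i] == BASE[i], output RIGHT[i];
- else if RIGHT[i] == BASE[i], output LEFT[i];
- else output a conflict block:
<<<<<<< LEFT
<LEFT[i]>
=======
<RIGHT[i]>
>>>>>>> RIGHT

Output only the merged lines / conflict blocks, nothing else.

Answer: hotel
alpha
golf
<<<<<<< LEFT
hotel
=======
echo
>>>>>>> RIGHT
alpha
bravo

Derivation:
Final LEFT:  [hotel, alpha, golf, hotel, alpha, bravo]
Final RIGHT: [hotel, alpha, golf, echo, alpha, bravo]
i=0: L=hotel R=hotel -> agree -> hotel
i=1: L=alpha R=alpha -> agree -> alpha
i=2: L=golf R=golf -> agree -> golf
i=3: BASE=foxtrot L=hotel R=echo all differ -> CONFLICT
i=4: L=alpha R=alpha -> agree -> alpha
i=5: L=bravo R=bravo -> agree -> bravo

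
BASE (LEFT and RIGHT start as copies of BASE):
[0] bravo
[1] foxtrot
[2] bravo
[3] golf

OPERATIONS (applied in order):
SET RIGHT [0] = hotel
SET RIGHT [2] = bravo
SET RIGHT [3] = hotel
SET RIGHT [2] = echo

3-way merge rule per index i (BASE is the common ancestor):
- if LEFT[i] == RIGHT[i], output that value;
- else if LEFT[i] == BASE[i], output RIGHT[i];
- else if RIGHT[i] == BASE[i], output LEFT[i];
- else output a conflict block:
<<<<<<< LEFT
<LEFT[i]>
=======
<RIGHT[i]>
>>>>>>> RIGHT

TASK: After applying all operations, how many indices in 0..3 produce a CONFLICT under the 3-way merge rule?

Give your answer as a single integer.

Final LEFT:  [bravo, foxtrot, bravo, golf]
Final RIGHT: [hotel, foxtrot, echo, hotel]
i=0: L=bravo=BASE, R=hotel -> take RIGHT -> hotel
i=1: L=foxtrot R=foxtrot -> agree -> foxtrot
i=2: L=bravo=BASE, R=echo -> take RIGHT -> echo
i=3: L=golf=BASE, R=hotel -> take RIGHT -> hotel
Conflict count: 0

Answer: 0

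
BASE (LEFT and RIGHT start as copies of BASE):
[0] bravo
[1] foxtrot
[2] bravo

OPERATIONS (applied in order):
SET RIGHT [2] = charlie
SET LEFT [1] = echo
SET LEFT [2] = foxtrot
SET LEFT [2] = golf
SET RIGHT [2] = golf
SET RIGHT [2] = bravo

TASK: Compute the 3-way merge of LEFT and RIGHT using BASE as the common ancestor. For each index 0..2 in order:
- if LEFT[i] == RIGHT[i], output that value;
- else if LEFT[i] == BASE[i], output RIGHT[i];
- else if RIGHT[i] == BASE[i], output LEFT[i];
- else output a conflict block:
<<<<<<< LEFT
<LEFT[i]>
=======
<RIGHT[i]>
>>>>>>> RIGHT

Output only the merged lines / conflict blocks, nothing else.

Final LEFT:  [bravo, echo, golf]
Final RIGHT: [bravo, foxtrot, bravo]
i=0: L=bravo R=bravo -> agree -> bravo
i=1: L=echo, R=foxtrot=BASE -> take LEFT -> echo
i=2: L=golf, R=bravo=BASE -> take LEFT -> golf

Answer: bravo
echo
golf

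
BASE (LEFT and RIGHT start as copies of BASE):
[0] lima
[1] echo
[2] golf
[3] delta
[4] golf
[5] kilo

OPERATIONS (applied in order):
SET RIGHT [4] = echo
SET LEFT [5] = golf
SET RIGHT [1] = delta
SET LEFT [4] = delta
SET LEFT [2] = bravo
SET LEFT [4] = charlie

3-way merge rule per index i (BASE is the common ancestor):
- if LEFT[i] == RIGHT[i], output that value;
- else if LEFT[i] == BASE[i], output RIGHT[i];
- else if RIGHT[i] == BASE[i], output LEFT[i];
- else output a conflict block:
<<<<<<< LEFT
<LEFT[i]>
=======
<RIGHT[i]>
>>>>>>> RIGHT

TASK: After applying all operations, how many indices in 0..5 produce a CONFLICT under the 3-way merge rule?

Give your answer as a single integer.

Answer: 1

Derivation:
Final LEFT:  [lima, echo, bravo, delta, charlie, golf]
Final RIGHT: [lima, delta, golf, delta, echo, kilo]
i=0: L=lima R=lima -> agree -> lima
i=1: L=echo=BASE, R=delta -> take RIGHT -> delta
i=2: L=bravo, R=golf=BASE -> take LEFT -> bravo
i=3: L=delta R=delta -> agree -> delta
i=4: BASE=golf L=charlie R=echo all differ -> CONFLICT
i=5: L=golf, R=kilo=BASE -> take LEFT -> golf
Conflict count: 1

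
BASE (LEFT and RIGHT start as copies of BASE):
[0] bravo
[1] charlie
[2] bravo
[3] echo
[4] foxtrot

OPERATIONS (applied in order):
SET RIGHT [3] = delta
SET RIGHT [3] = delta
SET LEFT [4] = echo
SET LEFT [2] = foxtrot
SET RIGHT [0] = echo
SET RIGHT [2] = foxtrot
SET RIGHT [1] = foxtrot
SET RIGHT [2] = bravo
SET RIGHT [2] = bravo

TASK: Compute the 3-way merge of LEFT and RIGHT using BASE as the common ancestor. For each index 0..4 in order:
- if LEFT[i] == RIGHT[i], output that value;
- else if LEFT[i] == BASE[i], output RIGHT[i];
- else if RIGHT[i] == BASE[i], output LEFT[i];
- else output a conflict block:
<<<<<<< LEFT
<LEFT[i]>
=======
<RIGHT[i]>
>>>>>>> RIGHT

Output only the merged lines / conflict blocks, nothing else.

Answer: echo
foxtrot
foxtrot
delta
echo

Derivation:
Final LEFT:  [bravo, charlie, foxtrot, echo, echo]
Final RIGHT: [echo, foxtrot, bravo, delta, foxtrot]
i=0: L=bravo=BASE, R=echo -> take RIGHT -> echo
i=1: L=charlie=BASE, R=foxtrot -> take RIGHT -> foxtrot
i=2: L=foxtrot, R=bravo=BASE -> take LEFT -> foxtrot
i=3: L=echo=BASE, R=delta -> take RIGHT -> delta
i=4: L=echo, R=foxtrot=BASE -> take LEFT -> echo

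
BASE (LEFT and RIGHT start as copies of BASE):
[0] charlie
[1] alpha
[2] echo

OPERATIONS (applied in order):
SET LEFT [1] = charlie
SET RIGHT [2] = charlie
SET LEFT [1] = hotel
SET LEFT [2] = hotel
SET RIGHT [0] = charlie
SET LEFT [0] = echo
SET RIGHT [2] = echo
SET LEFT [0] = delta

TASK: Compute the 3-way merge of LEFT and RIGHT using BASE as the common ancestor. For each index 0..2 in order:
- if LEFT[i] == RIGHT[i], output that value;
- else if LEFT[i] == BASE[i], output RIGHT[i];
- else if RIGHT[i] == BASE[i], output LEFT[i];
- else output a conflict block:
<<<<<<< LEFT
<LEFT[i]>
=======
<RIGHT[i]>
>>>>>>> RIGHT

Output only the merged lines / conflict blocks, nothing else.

Answer: delta
hotel
hotel

Derivation:
Final LEFT:  [delta, hotel, hotel]
Final RIGHT: [charlie, alpha, echo]
i=0: L=delta, R=charlie=BASE -> take LEFT -> delta
i=1: L=hotel, R=alpha=BASE -> take LEFT -> hotel
i=2: L=hotel, R=echo=BASE -> take LEFT -> hotel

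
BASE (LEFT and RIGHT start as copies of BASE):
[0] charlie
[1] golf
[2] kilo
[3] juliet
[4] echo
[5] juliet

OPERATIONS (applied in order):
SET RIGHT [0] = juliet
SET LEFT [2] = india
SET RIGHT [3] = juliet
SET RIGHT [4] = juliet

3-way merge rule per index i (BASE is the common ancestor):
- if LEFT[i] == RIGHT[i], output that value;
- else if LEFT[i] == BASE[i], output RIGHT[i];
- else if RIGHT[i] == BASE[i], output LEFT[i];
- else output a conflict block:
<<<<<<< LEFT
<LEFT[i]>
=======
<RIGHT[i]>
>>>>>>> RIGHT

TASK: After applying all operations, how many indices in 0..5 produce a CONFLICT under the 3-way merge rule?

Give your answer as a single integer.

Answer: 0

Derivation:
Final LEFT:  [charlie, golf, india, juliet, echo, juliet]
Final RIGHT: [juliet, golf, kilo, juliet, juliet, juliet]
i=0: L=charlie=BASE, R=juliet -> take RIGHT -> juliet
i=1: L=golf R=golf -> agree -> golf
i=2: L=india, R=kilo=BASE -> take LEFT -> india
i=3: L=juliet R=juliet -> agree -> juliet
i=4: L=echo=BASE, R=juliet -> take RIGHT -> juliet
i=5: L=juliet R=juliet -> agree -> juliet
Conflict count: 0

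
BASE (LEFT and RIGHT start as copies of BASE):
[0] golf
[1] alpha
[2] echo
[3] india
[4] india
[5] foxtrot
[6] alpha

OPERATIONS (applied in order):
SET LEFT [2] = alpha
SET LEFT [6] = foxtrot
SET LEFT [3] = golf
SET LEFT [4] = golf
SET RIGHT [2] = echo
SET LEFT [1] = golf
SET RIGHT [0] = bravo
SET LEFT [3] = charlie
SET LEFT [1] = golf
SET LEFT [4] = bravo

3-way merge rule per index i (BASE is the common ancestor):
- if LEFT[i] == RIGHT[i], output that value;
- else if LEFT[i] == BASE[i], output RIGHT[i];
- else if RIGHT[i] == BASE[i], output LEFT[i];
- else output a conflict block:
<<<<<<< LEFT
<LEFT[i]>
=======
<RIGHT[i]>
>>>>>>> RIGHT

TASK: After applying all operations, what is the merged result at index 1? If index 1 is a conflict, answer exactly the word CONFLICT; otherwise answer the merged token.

Final LEFT:  [golf, golf, alpha, charlie, bravo, foxtrot, foxtrot]
Final RIGHT: [bravo, alpha, echo, india, india, foxtrot, alpha]
i=0: L=golf=BASE, R=bravo -> take RIGHT -> bravo
i=1: L=golf, R=alpha=BASE -> take LEFT -> golf
i=2: L=alpha, R=echo=BASE -> take LEFT -> alpha
i=3: L=charlie, R=india=BASE -> take LEFT -> charlie
i=4: L=bravo, R=india=BASE -> take LEFT -> bravo
i=5: L=foxtrot R=foxtrot -> agree -> foxtrot
i=6: L=foxtrot, R=alpha=BASE -> take LEFT -> foxtrot
Index 1 -> golf

Answer: golf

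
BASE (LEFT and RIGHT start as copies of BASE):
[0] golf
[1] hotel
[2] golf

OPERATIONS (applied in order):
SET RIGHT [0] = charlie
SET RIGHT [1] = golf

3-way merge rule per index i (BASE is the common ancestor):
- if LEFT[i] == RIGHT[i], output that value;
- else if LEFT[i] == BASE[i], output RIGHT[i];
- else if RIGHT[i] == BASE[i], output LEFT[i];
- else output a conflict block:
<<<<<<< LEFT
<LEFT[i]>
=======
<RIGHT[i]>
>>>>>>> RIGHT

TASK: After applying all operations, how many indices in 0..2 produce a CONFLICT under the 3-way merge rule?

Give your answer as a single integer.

Answer: 0

Derivation:
Final LEFT:  [golf, hotel, golf]
Final RIGHT: [charlie, golf, golf]
i=0: L=golf=BASE, R=charlie -> take RIGHT -> charlie
i=1: L=hotel=BASE, R=golf -> take RIGHT -> golf
i=2: L=golf R=golf -> agree -> golf
Conflict count: 0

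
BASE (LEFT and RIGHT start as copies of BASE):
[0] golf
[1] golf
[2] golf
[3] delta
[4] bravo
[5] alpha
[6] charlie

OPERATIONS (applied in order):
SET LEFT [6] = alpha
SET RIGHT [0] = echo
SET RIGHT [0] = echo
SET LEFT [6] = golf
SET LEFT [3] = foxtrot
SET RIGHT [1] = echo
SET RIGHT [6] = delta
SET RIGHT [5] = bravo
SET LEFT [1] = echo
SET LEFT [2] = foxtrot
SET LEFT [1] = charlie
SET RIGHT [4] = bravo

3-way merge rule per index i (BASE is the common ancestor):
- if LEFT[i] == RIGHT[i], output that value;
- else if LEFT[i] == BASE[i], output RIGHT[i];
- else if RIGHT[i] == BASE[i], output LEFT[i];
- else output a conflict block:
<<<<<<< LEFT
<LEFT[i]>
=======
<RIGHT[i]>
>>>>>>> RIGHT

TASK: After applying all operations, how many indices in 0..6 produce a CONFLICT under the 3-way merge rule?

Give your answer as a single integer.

Final LEFT:  [golf, charlie, foxtrot, foxtrot, bravo, alpha, golf]
Final RIGHT: [echo, echo, golf, delta, bravo, bravo, delta]
i=0: L=golf=BASE, R=echo -> take RIGHT -> echo
i=1: BASE=golf L=charlie R=echo all differ -> CONFLICT
i=2: L=foxtrot, R=golf=BASE -> take LEFT -> foxtrot
i=3: L=foxtrot, R=delta=BASE -> take LEFT -> foxtrot
i=4: L=bravo R=bravo -> agree -> bravo
i=5: L=alpha=BASE, R=bravo -> take RIGHT -> bravo
i=6: BASE=charlie L=golf R=delta all differ -> CONFLICT
Conflict count: 2

Answer: 2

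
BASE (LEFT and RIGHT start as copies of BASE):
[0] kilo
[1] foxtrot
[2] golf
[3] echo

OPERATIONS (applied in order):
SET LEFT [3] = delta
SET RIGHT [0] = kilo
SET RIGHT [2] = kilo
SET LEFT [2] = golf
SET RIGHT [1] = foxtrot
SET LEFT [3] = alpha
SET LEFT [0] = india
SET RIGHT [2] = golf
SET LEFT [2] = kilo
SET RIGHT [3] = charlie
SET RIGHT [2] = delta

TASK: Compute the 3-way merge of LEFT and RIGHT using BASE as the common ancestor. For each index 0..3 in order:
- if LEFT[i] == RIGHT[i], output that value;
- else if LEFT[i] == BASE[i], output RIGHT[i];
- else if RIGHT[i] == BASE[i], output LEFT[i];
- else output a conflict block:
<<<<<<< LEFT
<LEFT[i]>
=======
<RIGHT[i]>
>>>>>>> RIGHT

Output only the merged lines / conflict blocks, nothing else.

Answer: india
foxtrot
<<<<<<< LEFT
kilo
=======
delta
>>>>>>> RIGHT
<<<<<<< LEFT
alpha
=======
charlie
>>>>>>> RIGHT

Derivation:
Final LEFT:  [india, foxtrot, kilo, alpha]
Final RIGHT: [kilo, foxtrot, delta, charlie]
i=0: L=india, R=kilo=BASE -> take LEFT -> india
i=1: L=foxtrot R=foxtrot -> agree -> foxtrot
i=2: BASE=golf L=kilo R=delta all differ -> CONFLICT
i=3: BASE=echo L=alpha R=charlie all differ -> CONFLICT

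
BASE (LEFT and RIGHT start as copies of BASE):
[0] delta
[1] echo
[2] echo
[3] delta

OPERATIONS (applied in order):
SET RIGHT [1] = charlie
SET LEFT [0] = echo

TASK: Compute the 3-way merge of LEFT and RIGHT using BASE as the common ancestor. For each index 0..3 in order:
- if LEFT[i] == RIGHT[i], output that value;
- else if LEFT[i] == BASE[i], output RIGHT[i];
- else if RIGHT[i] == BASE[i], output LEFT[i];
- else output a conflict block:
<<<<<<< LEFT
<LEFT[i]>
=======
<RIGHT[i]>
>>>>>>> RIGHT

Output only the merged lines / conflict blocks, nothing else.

Final LEFT:  [echo, echo, echo, delta]
Final RIGHT: [delta, charlie, echo, delta]
i=0: L=echo, R=delta=BASE -> take LEFT -> echo
i=1: L=echo=BASE, R=charlie -> take RIGHT -> charlie
i=2: L=echo R=echo -> agree -> echo
i=3: L=delta R=delta -> agree -> delta

Answer: echo
charlie
echo
delta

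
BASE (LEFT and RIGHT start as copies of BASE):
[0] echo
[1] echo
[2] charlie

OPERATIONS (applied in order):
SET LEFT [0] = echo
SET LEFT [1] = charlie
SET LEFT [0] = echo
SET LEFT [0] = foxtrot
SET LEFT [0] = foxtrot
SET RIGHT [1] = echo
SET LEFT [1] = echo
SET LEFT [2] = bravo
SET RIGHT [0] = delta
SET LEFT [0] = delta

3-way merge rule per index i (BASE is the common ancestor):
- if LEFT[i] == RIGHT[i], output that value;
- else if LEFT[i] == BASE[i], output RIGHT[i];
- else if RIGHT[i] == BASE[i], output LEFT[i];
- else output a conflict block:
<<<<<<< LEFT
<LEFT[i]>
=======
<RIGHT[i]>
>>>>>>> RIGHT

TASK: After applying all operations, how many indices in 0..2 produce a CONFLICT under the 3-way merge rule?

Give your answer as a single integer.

Answer: 0

Derivation:
Final LEFT:  [delta, echo, bravo]
Final RIGHT: [delta, echo, charlie]
i=0: L=delta R=delta -> agree -> delta
i=1: L=echo R=echo -> agree -> echo
i=2: L=bravo, R=charlie=BASE -> take LEFT -> bravo
Conflict count: 0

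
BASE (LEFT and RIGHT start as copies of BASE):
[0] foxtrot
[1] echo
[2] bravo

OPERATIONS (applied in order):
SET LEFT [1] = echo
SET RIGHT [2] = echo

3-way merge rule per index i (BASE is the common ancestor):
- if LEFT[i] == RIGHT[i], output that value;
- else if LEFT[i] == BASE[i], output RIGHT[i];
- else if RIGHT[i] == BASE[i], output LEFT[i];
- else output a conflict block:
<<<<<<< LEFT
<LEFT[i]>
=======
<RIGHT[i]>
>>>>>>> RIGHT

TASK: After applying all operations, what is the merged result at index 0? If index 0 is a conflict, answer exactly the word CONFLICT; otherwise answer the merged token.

Final LEFT:  [foxtrot, echo, bravo]
Final RIGHT: [foxtrot, echo, echo]
i=0: L=foxtrot R=foxtrot -> agree -> foxtrot
i=1: L=echo R=echo -> agree -> echo
i=2: L=bravo=BASE, R=echo -> take RIGHT -> echo
Index 0 -> foxtrot

Answer: foxtrot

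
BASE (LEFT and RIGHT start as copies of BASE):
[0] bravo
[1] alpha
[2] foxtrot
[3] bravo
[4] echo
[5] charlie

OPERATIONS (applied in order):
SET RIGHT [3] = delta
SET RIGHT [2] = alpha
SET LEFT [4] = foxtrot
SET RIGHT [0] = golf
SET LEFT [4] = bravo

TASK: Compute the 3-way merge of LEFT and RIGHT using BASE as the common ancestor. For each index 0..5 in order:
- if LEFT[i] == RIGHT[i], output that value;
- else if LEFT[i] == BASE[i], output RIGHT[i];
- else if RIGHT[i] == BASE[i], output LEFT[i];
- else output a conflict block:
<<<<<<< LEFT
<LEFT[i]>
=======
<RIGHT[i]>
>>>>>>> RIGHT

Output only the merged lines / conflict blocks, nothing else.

Answer: golf
alpha
alpha
delta
bravo
charlie

Derivation:
Final LEFT:  [bravo, alpha, foxtrot, bravo, bravo, charlie]
Final RIGHT: [golf, alpha, alpha, delta, echo, charlie]
i=0: L=bravo=BASE, R=golf -> take RIGHT -> golf
i=1: L=alpha R=alpha -> agree -> alpha
i=2: L=foxtrot=BASE, R=alpha -> take RIGHT -> alpha
i=3: L=bravo=BASE, R=delta -> take RIGHT -> delta
i=4: L=bravo, R=echo=BASE -> take LEFT -> bravo
i=5: L=charlie R=charlie -> agree -> charlie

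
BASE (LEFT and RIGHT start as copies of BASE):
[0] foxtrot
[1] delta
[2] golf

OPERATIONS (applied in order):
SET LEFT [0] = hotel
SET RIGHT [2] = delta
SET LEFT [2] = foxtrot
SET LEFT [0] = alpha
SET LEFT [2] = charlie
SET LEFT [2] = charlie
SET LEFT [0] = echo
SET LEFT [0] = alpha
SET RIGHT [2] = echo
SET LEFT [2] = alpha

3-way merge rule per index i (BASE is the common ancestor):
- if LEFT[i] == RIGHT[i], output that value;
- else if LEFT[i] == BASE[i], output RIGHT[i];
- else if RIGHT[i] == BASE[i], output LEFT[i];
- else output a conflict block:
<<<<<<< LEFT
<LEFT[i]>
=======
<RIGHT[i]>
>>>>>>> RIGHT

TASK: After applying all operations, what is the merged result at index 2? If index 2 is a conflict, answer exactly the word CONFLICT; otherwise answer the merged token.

Answer: CONFLICT

Derivation:
Final LEFT:  [alpha, delta, alpha]
Final RIGHT: [foxtrot, delta, echo]
i=0: L=alpha, R=foxtrot=BASE -> take LEFT -> alpha
i=1: L=delta R=delta -> agree -> delta
i=2: BASE=golf L=alpha R=echo all differ -> CONFLICT
Index 2 -> CONFLICT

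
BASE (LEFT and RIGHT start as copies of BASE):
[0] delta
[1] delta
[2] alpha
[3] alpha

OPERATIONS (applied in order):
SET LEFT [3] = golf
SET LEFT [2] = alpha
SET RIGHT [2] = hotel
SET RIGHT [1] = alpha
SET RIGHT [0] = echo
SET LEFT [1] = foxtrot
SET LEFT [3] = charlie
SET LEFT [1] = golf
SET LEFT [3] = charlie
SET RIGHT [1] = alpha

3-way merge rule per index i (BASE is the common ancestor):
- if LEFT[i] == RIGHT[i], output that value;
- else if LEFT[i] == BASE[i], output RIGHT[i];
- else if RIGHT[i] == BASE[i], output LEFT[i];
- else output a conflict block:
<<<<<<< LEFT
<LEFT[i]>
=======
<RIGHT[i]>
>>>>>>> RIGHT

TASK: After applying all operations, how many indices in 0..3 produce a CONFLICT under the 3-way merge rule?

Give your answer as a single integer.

Final LEFT:  [delta, golf, alpha, charlie]
Final RIGHT: [echo, alpha, hotel, alpha]
i=0: L=delta=BASE, R=echo -> take RIGHT -> echo
i=1: BASE=delta L=golf R=alpha all differ -> CONFLICT
i=2: L=alpha=BASE, R=hotel -> take RIGHT -> hotel
i=3: L=charlie, R=alpha=BASE -> take LEFT -> charlie
Conflict count: 1

Answer: 1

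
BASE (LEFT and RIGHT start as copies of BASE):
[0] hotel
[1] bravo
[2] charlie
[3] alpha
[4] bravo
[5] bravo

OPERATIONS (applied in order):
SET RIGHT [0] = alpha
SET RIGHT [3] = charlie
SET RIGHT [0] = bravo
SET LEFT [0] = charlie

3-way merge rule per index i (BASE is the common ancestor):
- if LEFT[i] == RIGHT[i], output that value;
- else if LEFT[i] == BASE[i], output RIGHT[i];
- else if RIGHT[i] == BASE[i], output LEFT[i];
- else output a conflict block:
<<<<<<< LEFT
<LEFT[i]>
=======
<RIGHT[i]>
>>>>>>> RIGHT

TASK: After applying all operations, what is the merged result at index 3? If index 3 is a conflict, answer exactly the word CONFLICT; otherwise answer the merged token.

Final LEFT:  [charlie, bravo, charlie, alpha, bravo, bravo]
Final RIGHT: [bravo, bravo, charlie, charlie, bravo, bravo]
i=0: BASE=hotel L=charlie R=bravo all differ -> CONFLICT
i=1: L=bravo R=bravo -> agree -> bravo
i=2: L=charlie R=charlie -> agree -> charlie
i=3: L=alpha=BASE, R=charlie -> take RIGHT -> charlie
i=4: L=bravo R=bravo -> agree -> bravo
i=5: L=bravo R=bravo -> agree -> bravo
Index 3 -> charlie

Answer: charlie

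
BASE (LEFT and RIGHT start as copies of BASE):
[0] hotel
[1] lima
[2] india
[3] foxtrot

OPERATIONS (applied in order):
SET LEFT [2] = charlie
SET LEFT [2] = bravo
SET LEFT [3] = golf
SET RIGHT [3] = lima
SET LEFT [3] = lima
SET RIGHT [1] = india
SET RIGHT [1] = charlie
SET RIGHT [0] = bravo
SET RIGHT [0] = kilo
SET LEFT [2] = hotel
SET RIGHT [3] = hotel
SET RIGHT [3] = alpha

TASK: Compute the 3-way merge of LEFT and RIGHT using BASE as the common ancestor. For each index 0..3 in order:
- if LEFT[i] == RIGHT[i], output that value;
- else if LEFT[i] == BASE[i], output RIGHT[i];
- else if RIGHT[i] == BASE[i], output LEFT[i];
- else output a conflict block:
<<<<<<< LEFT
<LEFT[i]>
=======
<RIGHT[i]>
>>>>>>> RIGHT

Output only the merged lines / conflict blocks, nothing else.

Answer: kilo
charlie
hotel
<<<<<<< LEFT
lima
=======
alpha
>>>>>>> RIGHT

Derivation:
Final LEFT:  [hotel, lima, hotel, lima]
Final RIGHT: [kilo, charlie, india, alpha]
i=0: L=hotel=BASE, R=kilo -> take RIGHT -> kilo
i=1: L=lima=BASE, R=charlie -> take RIGHT -> charlie
i=2: L=hotel, R=india=BASE -> take LEFT -> hotel
i=3: BASE=foxtrot L=lima R=alpha all differ -> CONFLICT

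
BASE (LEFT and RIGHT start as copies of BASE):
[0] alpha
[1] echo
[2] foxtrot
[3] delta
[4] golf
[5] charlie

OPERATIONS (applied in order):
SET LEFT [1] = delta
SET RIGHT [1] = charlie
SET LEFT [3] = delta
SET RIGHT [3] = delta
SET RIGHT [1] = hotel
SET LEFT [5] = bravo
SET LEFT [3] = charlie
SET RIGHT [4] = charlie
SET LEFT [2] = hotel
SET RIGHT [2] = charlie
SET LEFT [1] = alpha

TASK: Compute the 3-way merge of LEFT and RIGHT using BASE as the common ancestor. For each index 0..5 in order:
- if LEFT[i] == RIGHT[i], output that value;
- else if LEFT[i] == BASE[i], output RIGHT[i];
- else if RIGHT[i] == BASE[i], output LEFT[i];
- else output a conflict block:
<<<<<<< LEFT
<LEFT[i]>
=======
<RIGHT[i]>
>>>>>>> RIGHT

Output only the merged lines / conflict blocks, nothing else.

Final LEFT:  [alpha, alpha, hotel, charlie, golf, bravo]
Final RIGHT: [alpha, hotel, charlie, delta, charlie, charlie]
i=0: L=alpha R=alpha -> agree -> alpha
i=1: BASE=echo L=alpha R=hotel all differ -> CONFLICT
i=2: BASE=foxtrot L=hotel R=charlie all differ -> CONFLICT
i=3: L=charlie, R=delta=BASE -> take LEFT -> charlie
i=4: L=golf=BASE, R=charlie -> take RIGHT -> charlie
i=5: L=bravo, R=charlie=BASE -> take LEFT -> bravo

Answer: alpha
<<<<<<< LEFT
alpha
=======
hotel
>>>>>>> RIGHT
<<<<<<< LEFT
hotel
=======
charlie
>>>>>>> RIGHT
charlie
charlie
bravo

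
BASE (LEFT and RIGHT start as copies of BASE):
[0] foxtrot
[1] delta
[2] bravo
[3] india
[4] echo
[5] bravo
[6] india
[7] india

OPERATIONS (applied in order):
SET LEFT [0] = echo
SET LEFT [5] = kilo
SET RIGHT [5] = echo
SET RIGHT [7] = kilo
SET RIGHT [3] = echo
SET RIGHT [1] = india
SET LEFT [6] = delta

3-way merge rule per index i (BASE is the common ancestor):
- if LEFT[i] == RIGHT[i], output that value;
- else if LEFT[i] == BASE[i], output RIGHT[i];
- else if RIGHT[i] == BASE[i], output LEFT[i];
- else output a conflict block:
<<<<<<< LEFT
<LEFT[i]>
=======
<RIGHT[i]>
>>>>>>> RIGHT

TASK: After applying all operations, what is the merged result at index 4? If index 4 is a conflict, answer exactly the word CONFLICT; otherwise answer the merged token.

Answer: echo

Derivation:
Final LEFT:  [echo, delta, bravo, india, echo, kilo, delta, india]
Final RIGHT: [foxtrot, india, bravo, echo, echo, echo, india, kilo]
i=0: L=echo, R=foxtrot=BASE -> take LEFT -> echo
i=1: L=delta=BASE, R=india -> take RIGHT -> india
i=2: L=bravo R=bravo -> agree -> bravo
i=3: L=india=BASE, R=echo -> take RIGHT -> echo
i=4: L=echo R=echo -> agree -> echo
i=5: BASE=bravo L=kilo R=echo all differ -> CONFLICT
i=6: L=delta, R=india=BASE -> take LEFT -> delta
i=7: L=india=BASE, R=kilo -> take RIGHT -> kilo
Index 4 -> echo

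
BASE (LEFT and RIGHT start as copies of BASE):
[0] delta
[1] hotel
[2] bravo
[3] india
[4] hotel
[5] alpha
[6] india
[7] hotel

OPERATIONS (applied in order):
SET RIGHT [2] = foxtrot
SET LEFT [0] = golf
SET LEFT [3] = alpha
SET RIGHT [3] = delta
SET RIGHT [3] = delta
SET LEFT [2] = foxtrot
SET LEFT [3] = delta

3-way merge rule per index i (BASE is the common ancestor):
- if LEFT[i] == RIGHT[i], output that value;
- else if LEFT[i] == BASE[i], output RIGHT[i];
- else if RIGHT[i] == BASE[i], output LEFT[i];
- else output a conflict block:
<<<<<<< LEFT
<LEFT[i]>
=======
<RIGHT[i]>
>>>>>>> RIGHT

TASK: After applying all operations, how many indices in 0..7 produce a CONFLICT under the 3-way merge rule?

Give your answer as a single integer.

Answer: 0

Derivation:
Final LEFT:  [golf, hotel, foxtrot, delta, hotel, alpha, india, hotel]
Final RIGHT: [delta, hotel, foxtrot, delta, hotel, alpha, india, hotel]
i=0: L=golf, R=delta=BASE -> take LEFT -> golf
i=1: L=hotel R=hotel -> agree -> hotel
i=2: L=foxtrot R=foxtrot -> agree -> foxtrot
i=3: L=delta R=delta -> agree -> delta
i=4: L=hotel R=hotel -> agree -> hotel
i=5: L=alpha R=alpha -> agree -> alpha
i=6: L=india R=india -> agree -> india
i=7: L=hotel R=hotel -> agree -> hotel
Conflict count: 0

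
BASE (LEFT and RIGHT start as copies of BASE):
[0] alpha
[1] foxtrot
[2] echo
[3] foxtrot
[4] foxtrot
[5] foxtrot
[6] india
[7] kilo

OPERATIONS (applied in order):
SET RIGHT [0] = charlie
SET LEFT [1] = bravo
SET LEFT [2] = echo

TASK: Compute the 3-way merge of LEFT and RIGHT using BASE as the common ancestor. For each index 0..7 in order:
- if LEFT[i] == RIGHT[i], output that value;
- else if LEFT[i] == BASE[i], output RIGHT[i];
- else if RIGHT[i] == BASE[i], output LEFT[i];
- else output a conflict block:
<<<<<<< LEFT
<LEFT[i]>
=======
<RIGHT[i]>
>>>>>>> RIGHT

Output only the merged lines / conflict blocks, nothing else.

Final LEFT:  [alpha, bravo, echo, foxtrot, foxtrot, foxtrot, india, kilo]
Final RIGHT: [charlie, foxtrot, echo, foxtrot, foxtrot, foxtrot, india, kilo]
i=0: L=alpha=BASE, R=charlie -> take RIGHT -> charlie
i=1: L=bravo, R=foxtrot=BASE -> take LEFT -> bravo
i=2: L=echo R=echo -> agree -> echo
i=3: L=foxtrot R=foxtrot -> agree -> foxtrot
i=4: L=foxtrot R=foxtrot -> agree -> foxtrot
i=5: L=foxtrot R=foxtrot -> agree -> foxtrot
i=6: L=india R=india -> agree -> india
i=7: L=kilo R=kilo -> agree -> kilo

Answer: charlie
bravo
echo
foxtrot
foxtrot
foxtrot
india
kilo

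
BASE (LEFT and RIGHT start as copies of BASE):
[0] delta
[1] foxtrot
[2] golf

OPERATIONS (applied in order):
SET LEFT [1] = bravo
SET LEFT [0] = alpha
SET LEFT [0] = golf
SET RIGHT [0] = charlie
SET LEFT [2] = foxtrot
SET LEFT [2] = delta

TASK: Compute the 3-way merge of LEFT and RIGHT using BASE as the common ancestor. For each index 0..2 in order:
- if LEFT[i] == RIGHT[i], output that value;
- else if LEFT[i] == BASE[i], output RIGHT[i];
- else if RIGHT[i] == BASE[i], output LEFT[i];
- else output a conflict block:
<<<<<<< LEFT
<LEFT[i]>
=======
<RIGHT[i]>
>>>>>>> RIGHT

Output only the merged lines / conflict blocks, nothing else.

Final LEFT:  [golf, bravo, delta]
Final RIGHT: [charlie, foxtrot, golf]
i=0: BASE=delta L=golf R=charlie all differ -> CONFLICT
i=1: L=bravo, R=foxtrot=BASE -> take LEFT -> bravo
i=2: L=delta, R=golf=BASE -> take LEFT -> delta

Answer: <<<<<<< LEFT
golf
=======
charlie
>>>>>>> RIGHT
bravo
delta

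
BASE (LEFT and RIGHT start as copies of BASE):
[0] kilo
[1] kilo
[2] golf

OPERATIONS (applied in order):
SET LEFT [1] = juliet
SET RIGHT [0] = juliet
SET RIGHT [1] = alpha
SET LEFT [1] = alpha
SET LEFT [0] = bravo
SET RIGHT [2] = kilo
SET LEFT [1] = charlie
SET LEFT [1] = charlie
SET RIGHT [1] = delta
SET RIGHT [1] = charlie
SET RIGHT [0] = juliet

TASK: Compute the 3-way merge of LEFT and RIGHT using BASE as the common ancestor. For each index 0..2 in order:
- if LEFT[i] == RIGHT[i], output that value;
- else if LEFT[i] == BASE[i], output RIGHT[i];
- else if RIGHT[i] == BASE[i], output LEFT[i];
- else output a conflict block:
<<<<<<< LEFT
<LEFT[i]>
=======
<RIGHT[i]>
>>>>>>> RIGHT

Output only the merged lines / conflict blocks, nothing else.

Answer: <<<<<<< LEFT
bravo
=======
juliet
>>>>>>> RIGHT
charlie
kilo

Derivation:
Final LEFT:  [bravo, charlie, golf]
Final RIGHT: [juliet, charlie, kilo]
i=0: BASE=kilo L=bravo R=juliet all differ -> CONFLICT
i=1: L=charlie R=charlie -> agree -> charlie
i=2: L=golf=BASE, R=kilo -> take RIGHT -> kilo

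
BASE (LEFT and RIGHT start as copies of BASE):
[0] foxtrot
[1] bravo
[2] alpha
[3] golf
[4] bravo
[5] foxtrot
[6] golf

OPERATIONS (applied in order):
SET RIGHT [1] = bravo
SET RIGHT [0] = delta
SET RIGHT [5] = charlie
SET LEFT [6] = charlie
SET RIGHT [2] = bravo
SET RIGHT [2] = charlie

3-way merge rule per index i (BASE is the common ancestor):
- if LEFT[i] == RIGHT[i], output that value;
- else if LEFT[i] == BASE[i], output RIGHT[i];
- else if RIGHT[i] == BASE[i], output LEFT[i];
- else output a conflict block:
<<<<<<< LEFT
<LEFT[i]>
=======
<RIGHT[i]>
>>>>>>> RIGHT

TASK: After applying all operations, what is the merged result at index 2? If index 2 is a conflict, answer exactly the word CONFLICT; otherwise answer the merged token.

Answer: charlie

Derivation:
Final LEFT:  [foxtrot, bravo, alpha, golf, bravo, foxtrot, charlie]
Final RIGHT: [delta, bravo, charlie, golf, bravo, charlie, golf]
i=0: L=foxtrot=BASE, R=delta -> take RIGHT -> delta
i=1: L=bravo R=bravo -> agree -> bravo
i=2: L=alpha=BASE, R=charlie -> take RIGHT -> charlie
i=3: L=golf R=golf -> agree -> golf
i=4: L=bravo R=bravo -> agree -> bravo
i=5: L=foxtrot=BASE, R=charlie -> take RIGHT -> charlie
i=6: L=charlie, R=golf=BASE -> take LEFT -> charlie
Index 2 -> charlie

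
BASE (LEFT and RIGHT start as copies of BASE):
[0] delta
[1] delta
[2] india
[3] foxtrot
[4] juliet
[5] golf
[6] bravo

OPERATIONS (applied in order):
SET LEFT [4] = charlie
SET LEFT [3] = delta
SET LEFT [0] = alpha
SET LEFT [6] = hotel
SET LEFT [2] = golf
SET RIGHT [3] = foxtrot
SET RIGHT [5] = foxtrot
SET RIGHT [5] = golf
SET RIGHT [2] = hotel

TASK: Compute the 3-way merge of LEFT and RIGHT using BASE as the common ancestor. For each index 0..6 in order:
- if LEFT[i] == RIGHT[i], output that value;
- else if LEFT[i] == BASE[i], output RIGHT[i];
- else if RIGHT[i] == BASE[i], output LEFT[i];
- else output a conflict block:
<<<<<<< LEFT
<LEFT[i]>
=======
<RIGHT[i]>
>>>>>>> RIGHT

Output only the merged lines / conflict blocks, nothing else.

Answer: alpha
delta
<<<<<<< LEFT
golf
=======
hotel
>>>>>>> RIGHT
delta
charlie
golf
hotel

Derivation:
Final LEFT:  [alpha, delta, golf, delta, charlie, golf, hotel]
Final RIGHT: [delta, delta, hotel, foxtrot, juliet, golf, bravo]
i=0: L=alpha, R=delta=BASE -> take LEFT -> alpha
i=1: L=delta R=delta -> agree -> delta
i=2: BASE=india L=golf R=hotel all differ -> CONFLICT
i=3: L=delta, R=foxtrot=BASE -> take LEFT -> delta
i=4: L=charlie, R=juliet=BASE -> take LEFT -> charlie
i=5: L=golf R=golf -> agree -> golf
i=6: L=hotel, R=bravo=BASE -> take LEFT -> hotel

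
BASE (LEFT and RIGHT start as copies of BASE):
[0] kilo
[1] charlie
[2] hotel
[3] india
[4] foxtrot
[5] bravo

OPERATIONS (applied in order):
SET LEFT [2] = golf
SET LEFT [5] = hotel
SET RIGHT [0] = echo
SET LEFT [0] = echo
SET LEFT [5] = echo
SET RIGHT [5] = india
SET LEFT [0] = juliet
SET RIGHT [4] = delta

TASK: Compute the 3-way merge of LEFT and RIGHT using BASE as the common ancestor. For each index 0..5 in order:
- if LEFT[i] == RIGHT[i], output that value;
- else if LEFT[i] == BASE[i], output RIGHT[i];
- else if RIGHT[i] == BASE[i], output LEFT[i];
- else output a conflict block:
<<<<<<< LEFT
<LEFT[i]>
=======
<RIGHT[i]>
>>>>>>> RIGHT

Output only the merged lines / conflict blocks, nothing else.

Final LEFT:  [juliet, charlie, golf, india, foxtrot, echo]
Final RIGHT: [echo, charlie, hotel, india, delta, india]
i=0: BASE=kilo L=juliet R=echo all differ -> CONFLICT
i=1: L=charlie R=charlie -> agree -> charlie
i=2: L=golf, R=hotel=BASE -> take LEFT -> golf
i=3: L=india R=india -> agree -> india
i=4: L=foxtrot=BASE, R=delta -> take RIGHT -> delta
i=5: BASE=bravo L=echo R=india all differ -> CONFLICT

Answer: <<<<<<< LEFT
juliet
=======
echo
>>>>>>> RIGHT
charlie
golf
india
delta
<<<<<<< LEFT
echo
=======
india
>>>>>>> RIGHT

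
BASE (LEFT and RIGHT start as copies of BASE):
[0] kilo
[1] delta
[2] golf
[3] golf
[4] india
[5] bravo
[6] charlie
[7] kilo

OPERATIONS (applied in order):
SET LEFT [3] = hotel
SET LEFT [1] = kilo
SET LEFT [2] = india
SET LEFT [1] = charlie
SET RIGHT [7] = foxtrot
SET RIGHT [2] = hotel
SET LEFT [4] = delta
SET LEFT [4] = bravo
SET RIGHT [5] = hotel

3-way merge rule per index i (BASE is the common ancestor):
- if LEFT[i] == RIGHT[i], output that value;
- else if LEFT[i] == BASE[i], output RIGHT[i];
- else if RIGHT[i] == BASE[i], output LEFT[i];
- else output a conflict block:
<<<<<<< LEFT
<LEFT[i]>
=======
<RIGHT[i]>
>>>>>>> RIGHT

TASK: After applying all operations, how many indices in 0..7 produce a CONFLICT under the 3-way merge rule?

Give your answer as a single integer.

Final LEFT:  [kilo, charlie, india, hotel, bravo, bravo, charlie, kilo]
Final RIGHT: [kilo, delta, hotel, golf, india, hotel, charlie, foxtrot]
i=0: L=kilo R=kilo -> agree -> kilo
i=1: L=charlie, R=delta=BASE -> take LEFT -> charlie
i=2: BASE=golf L=india R=hotel all differ -> CONFLICT
i=3: L=hotel, R=golf=BASE -> take LEFT -> hotel
i=4: L=bravo, R=india=BASE -> take LEFT -> bravo
i=5: L=bravo=BASE, R=hotel -> take RIGHT -> hotel
i=6: L=charlie R=charlie -> agree -> charlie
i=7: L=kilo=BASE, R=foxtrot -> take RIGHT -> foxtrot
Conflict count: 1

Answer: 1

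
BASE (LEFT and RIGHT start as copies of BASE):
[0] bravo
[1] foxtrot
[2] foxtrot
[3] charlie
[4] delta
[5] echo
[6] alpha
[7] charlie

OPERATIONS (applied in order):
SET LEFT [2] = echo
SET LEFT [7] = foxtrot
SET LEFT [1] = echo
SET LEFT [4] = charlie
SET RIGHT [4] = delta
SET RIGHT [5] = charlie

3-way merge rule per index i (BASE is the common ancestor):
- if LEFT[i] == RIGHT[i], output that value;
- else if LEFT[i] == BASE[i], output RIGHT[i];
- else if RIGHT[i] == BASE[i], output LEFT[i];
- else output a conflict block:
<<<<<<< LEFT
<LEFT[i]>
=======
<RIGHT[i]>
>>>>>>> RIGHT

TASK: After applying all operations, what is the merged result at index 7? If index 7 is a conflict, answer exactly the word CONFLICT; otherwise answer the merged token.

Answer: foxtrot

Derivation:
Final LEFT:  [bravo, echo, echo, charlie, charlie, echo, alpha, foxtrot]
Final RIGHT: [bravo, foxtrot, foxtrot, charlie, delta, charlie, alpha, charlie]
i=0: L=bravo R=bravo -> agree -> bravo
i=1: L=echo, R=foxtrot=BASE -> take LEFT -> echo
i=2: L=echo, R=foxtrot=BASE -> take LEFT -> echo
i=3: L=charlie R=charlie -> agree -> charlie
i=4: L=charlie, R=delta=BASE -> take LEFT -> charlie
i=5: L=echo=BASE, R=charlie -> take RIGHT -> charlie
i=6: L=alpha R=alpha -> agree -> alpha
i=7: L=foxtrot, R=charlie=BASE -> take LEFT -> foxtrot
Index 7 -> foxtrot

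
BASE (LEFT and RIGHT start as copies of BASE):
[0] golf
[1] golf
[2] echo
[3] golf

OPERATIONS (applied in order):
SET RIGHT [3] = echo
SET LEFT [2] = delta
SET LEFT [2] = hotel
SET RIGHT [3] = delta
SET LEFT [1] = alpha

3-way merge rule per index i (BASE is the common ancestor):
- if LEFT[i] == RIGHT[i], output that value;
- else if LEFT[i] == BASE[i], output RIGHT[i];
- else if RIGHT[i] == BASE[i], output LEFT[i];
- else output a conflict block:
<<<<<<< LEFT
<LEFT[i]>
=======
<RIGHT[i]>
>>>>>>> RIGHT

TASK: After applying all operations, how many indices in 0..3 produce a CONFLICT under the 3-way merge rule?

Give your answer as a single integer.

Final LEFT:  [golf, alpha, hotel, golf]
Final RIGHT: [golf, golf, echo, delta]
i=0: L=golf R=golf -> agree -> golf
i=1: L=alpha, R=golf=BASE -> take LEFT -> alpha
i=2: L=hotel, R=echo=BASE -> take LEFT -> hotel
i=3: L=golf=BASE, R=delta -> take RIGHT -> delta
Conflict count: 0

Answer: 0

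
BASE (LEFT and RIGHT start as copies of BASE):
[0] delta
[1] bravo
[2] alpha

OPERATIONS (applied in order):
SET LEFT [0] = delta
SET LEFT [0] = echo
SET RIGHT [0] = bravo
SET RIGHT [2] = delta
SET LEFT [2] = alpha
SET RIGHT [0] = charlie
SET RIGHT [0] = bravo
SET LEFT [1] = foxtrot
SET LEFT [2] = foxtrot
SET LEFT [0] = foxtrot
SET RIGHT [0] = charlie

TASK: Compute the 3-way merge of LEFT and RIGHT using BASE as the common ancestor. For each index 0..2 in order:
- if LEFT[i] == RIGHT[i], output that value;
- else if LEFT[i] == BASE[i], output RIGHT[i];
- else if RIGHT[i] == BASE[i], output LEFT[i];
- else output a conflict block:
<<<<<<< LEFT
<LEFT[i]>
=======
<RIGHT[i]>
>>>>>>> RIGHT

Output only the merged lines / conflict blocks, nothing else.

Final LEFT:  [foxtrot, foxtrot, foxtrot]
Final RIGHT: [charlie, bravo, delta]
i=0: BASE=delta L=foxtrot R=charlie all differ -> CONFLICT
i=1: L=foxtrot, R=bravo=BASE -> take LEFT -> foxtrot
i=2: BASE=alpha L=foxtrot R=delta all differ -> CONFLICT

Answer: <<<<<<< LEFT
foxtrot
=======
charlie
>>>>>>> RIGHT
foxtrot
<<<<<<< LEFT
foxtrot
=======
delta
>>>>>>> RIGHT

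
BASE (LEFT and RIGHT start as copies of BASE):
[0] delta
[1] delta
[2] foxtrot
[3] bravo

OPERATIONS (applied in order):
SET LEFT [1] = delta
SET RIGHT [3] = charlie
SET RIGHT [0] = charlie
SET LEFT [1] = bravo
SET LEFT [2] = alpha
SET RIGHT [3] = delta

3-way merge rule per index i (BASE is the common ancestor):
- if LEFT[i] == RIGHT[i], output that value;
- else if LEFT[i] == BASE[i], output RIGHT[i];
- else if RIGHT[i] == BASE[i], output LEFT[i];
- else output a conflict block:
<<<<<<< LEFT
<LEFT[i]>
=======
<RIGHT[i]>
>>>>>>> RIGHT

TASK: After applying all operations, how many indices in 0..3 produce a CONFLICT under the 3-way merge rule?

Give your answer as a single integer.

Answer: 0

Derivation:
Final LEFT:  [delta, bravo, alpha, bravo]
Final RIGHT: [charlie, delta, foxtrot, delta]
i=0: L=delta=BASE, R=charlie -> take RIGHT -> charlie
i=1: L=bravo, R=delta=BASE -> take LEFT -> bravo
i=2: L=alpha, R=foxtrot=BASE -> take LEFT -> alpha
i=3: L=bravo=BASE, R=delta -> take RIGHT -> delta
Conflict count: 0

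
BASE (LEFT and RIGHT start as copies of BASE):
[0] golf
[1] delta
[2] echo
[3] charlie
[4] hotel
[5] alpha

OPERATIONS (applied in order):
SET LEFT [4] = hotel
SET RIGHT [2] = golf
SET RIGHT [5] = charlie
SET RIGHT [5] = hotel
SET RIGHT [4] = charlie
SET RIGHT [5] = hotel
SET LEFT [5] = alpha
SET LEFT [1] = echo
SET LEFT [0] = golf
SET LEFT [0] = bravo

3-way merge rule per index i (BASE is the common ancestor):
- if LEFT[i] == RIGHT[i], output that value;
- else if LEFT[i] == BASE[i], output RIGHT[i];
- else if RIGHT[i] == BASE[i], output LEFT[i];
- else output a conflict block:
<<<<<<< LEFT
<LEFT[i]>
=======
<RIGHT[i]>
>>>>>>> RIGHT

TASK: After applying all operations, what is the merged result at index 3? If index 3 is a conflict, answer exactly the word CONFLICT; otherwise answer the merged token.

Answer: charlie

Derivation:
Final LEFT:  [bravo, echo, echo, charlie, hotel, alpha]
Final RIGHT: [golf, delta, golf, charlie, charlie, hotel]
i=0: L=bravo, R=golf=BASE -> take LEFT -> bravo
i=1: L=echo, R=delta=BASE -> take LEFT -> echo
i=2: L=echo=BASE, R=golf -> take RIGHT -> golf
i=3: L=charlie R=charlie -> agree -> charlie
i=4: L=hotel=BASE, R=charlie -> take RIGHT -> charlie
i=5: L=alpha=BASE, R=hotel -> take RIGHT -> hotel
Index 3 -> charlie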